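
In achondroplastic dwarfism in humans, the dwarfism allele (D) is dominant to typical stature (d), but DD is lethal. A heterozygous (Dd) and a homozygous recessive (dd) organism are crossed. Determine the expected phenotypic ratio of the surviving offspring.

Cross: Dd × dd
Punnett square offspring (before lethality): 2 Dd, 2 dd
No DD offspring are produced in this cross.
Ratio: 1 achondroplastic dwarf : 1 typical stature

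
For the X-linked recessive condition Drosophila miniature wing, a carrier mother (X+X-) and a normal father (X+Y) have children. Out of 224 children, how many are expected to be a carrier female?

Cross: X+X- × X+Y
Offspring: 1 X+X+, 1 X+Y, 1 X+X-, 1 X-Y
Probability of a carrier female: 1/4
Expected count = 1/4 × 224 = 56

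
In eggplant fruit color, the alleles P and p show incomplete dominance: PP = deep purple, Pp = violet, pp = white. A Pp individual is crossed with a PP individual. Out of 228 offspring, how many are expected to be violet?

Punnett square for Pp × PP:
Offspring genotypes: 2 PP, 2 Pp
Phenotype counts: 2 deep purple, 2 violet
violet: 2 out of 4 → fraction 1/2
Expected count = 1/2 × 228 = 114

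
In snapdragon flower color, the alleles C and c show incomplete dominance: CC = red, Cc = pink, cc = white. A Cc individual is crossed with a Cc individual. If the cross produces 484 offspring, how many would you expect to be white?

Punnett square for Cc × Cc:
Offspring genotypes: 1 CC, 2 Cc, 1 cc
Phenotype counts: 1 red, 2 pink, 1 white
white: 1 out of 4 → fraction 1/4
Expected count = 1/4 × 484 = 121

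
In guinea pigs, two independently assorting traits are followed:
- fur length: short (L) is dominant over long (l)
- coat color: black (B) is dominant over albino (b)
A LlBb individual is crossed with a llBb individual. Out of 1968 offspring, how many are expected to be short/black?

Dihybrid cross LlBb × llBb — consider each gene separately:
fur length: Ll × ll → 2 Ll, 2 ll → 2 L_ : 2 ll (out of 4)
coat color: Bb × Bb → 1 BB, 2 Bb, 1 bb → 3 B_ : 1 bb (out of 4)
Combine (counts out of 4 × 4 = 16): short/black (L_B_) = 2×3 = 6; short/albino (L_bb) = 2×1 = 2; long/black (llB_) = 2×3 = 6; long/albino (llbb) = 2×1 = 2
Phenotype counts (out of 16): 6 short/black, 2 short/albino, 6 long/black, 2 long/albino
short/black: 6 out of 16 → fraction 3/8
Expected count = 3/8 × 1968 = 738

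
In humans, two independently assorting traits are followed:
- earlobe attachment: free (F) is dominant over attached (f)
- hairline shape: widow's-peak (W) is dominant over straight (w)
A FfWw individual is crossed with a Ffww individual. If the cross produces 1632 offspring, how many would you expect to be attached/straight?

Dihybrid cross FfWw × Ffww — consider each gene separately:
earlobe attachment: Ff × Ff → 1 FF, 2 Ff, 1 ff → 3 F_ : 1 ff (out of 4)
hairline shape: Ww × ww → 2 Ww, 2 ww → 2 W_ : 2 ww (out of 4)
Combine (counts out of 4 × 4 = 16): free/widow's-peak (F_W_) = 3×2 = 6; free/straight (F_ww) = 3×2 = 6; attached/widow's-peak (ffW_) = 1×2 = 2; attached/straight (ffww) = 1×2 = 2
Phenotype counts (out of 16): 6 free/widow's-peak, 6 free/straight, 2 attached/widow's-peak, 2 attached/straight
attached/straight: 2 out of 16 → fraction 1/8
Expected count = 1/8 × 1632 = 204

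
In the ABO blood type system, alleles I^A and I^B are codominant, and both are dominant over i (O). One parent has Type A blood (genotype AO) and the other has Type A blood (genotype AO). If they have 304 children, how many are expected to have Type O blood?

Cross: AO × AO
Possible offspring genotypes: 1 AA, 2 AO, 1 OO
Blood type counts: 3 Type A, 1 Type O
Probability of Type O: 1/4
Expected count = 1/4 × 304 = 76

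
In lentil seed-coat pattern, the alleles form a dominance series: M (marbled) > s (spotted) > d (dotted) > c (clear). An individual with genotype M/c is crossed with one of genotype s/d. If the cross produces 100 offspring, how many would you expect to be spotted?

Cross: M/c × s/d
Allele dominance: M > s > d > c
Offspring genotypes: 1 M/s, 1 M/d, 1 s/c, 1 d/c
Phenotype counts: 2 marbled, 1 spotted, 1 dotted
spotted: 1 out of 4 → fraction 1/4
Expected count = 1/4 × 100 = 25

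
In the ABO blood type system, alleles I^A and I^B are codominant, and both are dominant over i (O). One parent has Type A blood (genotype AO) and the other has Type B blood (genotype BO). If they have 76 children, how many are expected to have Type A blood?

Cross: AO × BO
Possible offspring genotypes: 1 AB, 1 AO, 1 BO, 1 OO
Blood type counts: 1 Type AB, 1 Type A, 1 Type B, 1 Type O
Probability of Type A: 1/4
Expected count = 1/4 × 76 = 19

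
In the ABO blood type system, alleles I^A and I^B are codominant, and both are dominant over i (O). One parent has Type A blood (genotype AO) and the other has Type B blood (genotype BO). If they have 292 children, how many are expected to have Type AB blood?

Cross: AO × BO
Possible offspring genotypes: 1 AB, 1 AO, 1 BO, 1 OO
Blood type counts: 1 Type AB, 1 Type A, 1 Type B, 1 Type O
Probability of Type AB: 1/4
Expected count = 1/4 × 292 = 73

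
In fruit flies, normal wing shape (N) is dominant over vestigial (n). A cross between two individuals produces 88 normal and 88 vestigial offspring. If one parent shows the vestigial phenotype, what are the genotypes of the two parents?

Observed offspring: 88 normal, 88 vestigial
The observed ratio simplifies to 1:1. One parent shows vestigial, so its genotype must be nn. A 1:1 offspring split requires the other parent to be heterozygous (Nn).
Parent genotypes: nn × Nn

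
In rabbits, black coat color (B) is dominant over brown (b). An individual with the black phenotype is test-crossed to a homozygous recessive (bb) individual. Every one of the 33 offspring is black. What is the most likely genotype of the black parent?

Test cross: ? × bb
All offspring are black.
If the unknown parent were heterozygous (Bb), about half of 33 offspring would be brown; none are. The unknown parent is most likely homozygous dominant (BB).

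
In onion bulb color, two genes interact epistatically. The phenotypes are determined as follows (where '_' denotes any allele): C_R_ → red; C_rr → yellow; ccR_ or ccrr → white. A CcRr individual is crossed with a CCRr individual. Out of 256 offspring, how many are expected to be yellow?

Cross: CcRr × CCRr — consider each gene separately:
C gene: Cc × CC → 2 CC, 2 Cc → 4 C_ (out of 4)
R gene: Rr × Rr → 1 RR, 2 Rr, 1 rr → 3 R_ : 1 rr (out of 4)
Genotype classes (out of 4 × 4 = 16): C_R_ = 4×3 = 12; C_rr = 4×1 = 4
Apply the phenotype rules: C_R_ (12) → red; C_rr (4) → yellow
Phenotype counts (out of 16): 12 red, 4 yellow
yellow: 4 out of 16 → fraction 1/4
Expected count = 1/4 × 256 = 64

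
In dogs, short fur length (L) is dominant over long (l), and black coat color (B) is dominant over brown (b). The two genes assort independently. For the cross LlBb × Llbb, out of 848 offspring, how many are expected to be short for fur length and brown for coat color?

Dihybrid cross LlBb × Llbb — consider each gene separately:
fur length: Ll × Ll → 1 LL, 2 Ll, 1 ll → 3 L_ : 1 ll (out of 4)
coat color: Bb × bb → 2 Bb, 2 bb → 2 B_ : 2 bb (out of 4)
Looking for: short (L_) and brown (bb)
P(short) = 3/4, P(brown) = 2/4
P(both) = 3/4 × 2/4 = 6/16 = 3/8
Expected count = 3/8 × 848 = 318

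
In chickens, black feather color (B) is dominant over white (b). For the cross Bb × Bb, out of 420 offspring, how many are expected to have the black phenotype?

Punnett square for Bb × Bb:
Offspring genotypes: 1 BB, 2 Bb, 1 bb
Total offspring: 4
Count with target: 3
Probability: 3/4
Expected count = 3/4 × 420 = 315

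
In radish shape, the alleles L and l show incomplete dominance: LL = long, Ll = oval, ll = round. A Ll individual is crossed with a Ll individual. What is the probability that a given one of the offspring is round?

Punnett square for Ll × Ll:
Offspring genotypes: 1 LL, 2 Ll, 1 ll
Phenotype counts: 1 long, 2 oval, 1 round
round: 1 out of 4
Probability: 1/4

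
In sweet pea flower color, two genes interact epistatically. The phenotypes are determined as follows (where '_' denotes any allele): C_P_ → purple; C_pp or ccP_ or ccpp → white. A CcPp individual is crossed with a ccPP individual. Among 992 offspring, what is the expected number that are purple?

Cross: CcPp × ccPP — consider each gene separately:
C gene: Cc × cc → 2 Cc, 2 cc → 2 C_ : 2 cc (out of 4)
P gene: Pp × PP → 2 PP, 2 Pp → 4 P_ (out of 4)
Genotype classes (out of 4 × 4 = 16): C_P_ = 2×4 = 8; ccP_ = 2×4 = 8
Apply the phenotype rules: C_P_ (8) → purple; ccP_ (8) → white
Phenotype counts (out of 16): 8 purple, 8 white
purple: 8 out of 16 → fraction 1/2
Expected count = 1/2 × 992 = 496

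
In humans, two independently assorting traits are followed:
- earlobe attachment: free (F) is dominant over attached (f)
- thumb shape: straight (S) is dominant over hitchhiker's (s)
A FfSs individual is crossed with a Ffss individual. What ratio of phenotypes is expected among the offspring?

Dihybrid cross FfSs × Ffss — consider each gene separately:
earlobe attachment: Ff × Ff → 1 FF, 2 Ff, 1 ff → 3 F_ : 1 ff (out of 4)
thumb shape: Ss × ss → 2 Ss, 2 ss → 2 S_ : 2 ss (out of 4)
Combine (counts out of 4 × 4 = 16): free/straight (F_S_) = 3×2 = 6; free/hitchhiker's (F_ss) = 3×2 = 6; attached/straight (ffS_) = 1×2 = 2; attached/hitchhiker's (ffss) = 1×2 = 2
Phenotype counts (out of 16): 6 free/straight, 6 free/hitchhiker's, 2 attached/straight, 2 attached/hitchhiker's
Ratio: 3 free/straight : 3 free/hitchhiker's : 1 attached/straight : 1 attached/hitchhiker's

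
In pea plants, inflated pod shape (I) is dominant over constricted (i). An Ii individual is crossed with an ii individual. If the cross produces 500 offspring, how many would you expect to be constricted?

Punnett square for Ii × ii:
Offspring genotypes: 2 Ii, 2 ii
inflated: 2, constricted: 2
constricted: 2 out of 4 → fraction 1/2
Expected count = 1/2 × 500 = 250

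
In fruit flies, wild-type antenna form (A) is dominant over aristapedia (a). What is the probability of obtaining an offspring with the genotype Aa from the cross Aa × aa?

Punnett square for Aa × aa:
Offspring genotypes: 2 Aa, 2 aa
Total offspring: 4
Count with target: 2
Probability: 2/4 = 1/2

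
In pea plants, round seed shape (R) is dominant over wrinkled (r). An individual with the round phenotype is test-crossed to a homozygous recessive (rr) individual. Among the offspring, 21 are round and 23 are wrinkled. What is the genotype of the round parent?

Test cross: ? × rr
Offspring: 21 round, 23 wrinkled — approximately 1:1.
A 1:1 ratio in a test cross indicates the unknown parent is heterozygous (Rr).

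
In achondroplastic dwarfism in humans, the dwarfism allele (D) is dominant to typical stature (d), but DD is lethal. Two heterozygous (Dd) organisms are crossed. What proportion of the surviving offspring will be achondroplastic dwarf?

Cross: Dd × Dd
Punnett square offspring (before lethality): 1 DD, 2 Dd, 1 dd
The DD genotype is lethal (embryos die); surviving offspring: 2 Dd, 1 dd
achondroplastic dwarf: 2 out of 3
Probability: 2/3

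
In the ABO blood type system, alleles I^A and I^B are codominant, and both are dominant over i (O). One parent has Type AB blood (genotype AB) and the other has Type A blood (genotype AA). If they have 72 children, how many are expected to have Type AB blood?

Cross: AB × AA
Possible offspring genotypes: 2 AA, 2 AB
Blood type counts: 2 Type A, 2 Type AB
Probability of Type AB: 2/4 = 1/2
Expected count = 1/2 × 72 = 36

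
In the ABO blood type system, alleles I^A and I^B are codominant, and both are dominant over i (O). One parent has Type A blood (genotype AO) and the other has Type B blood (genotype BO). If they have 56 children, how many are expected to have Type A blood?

Cross: AO × BO
Possible offspring genotypes: 1 AB, 1 AO, 1 BO, 1 OO
Blood type counts: 1 Type AB, 1 Type A, 1 Type B, 1 Type O
Probability of Type A: 1/4
Expected count = 1/4 × 56 = 14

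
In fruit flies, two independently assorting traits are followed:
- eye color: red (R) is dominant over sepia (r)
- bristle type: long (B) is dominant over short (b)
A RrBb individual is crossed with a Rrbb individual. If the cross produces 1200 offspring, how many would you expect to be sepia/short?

Dihybrid cross RrBb × Rrbb — consider each gene separately:
eye color: Rr × Rr → 1 RR, 2 Rr, 1 rr → 3 R_ : 1 rr (out of 4)
bristle type: Bb × bb → 2 Bb, 2 bb → 2 B_ : 2 bb (out of 4)
Combine (counts out of 4 × 4 = 16): red/long (R_B_) = 3×2 = 6; red/short (R_bb) = 3×2 = 6; sepia/long (rrB_) = 1×2 = 2; sepia/short (rrbb) = 1×2 = 2
Phenotype counts (out of 16): 6 red/long, 6 red/short, 2 sepia/long, 2 sepia/short
sepia/short: 2 out of 16 → fraction 1/8
Expected count = 1/8 × 1200 = 150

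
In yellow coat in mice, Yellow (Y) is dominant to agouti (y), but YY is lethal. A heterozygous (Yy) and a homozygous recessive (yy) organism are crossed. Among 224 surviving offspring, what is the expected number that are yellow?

Cross: Yy × yy
Punnett square offspring (before lethality): 2 Yy, 2 yy
No YY offspring are produced in this cross.
yellow: 2 out of 4 → fraction 1/2
Expected count = 1/2 × 224 = 112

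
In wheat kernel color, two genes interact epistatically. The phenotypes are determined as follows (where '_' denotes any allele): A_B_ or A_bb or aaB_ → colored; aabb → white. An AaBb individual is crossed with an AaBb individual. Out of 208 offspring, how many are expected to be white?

Cross: AaBb × AaBb — consider each gene separately:
A gene: Aa × Aa → 1 AA, 2 Aa, 1 aa → 3 A_ : 1 aa (out of 4)
B gene: Bb × Bb → 1 BB, 2 Bb, 1 bb → 3 B_ : 1 bb (out of 4)
Genotype classes (out of 4 × 4 = 16): A_B_ = 3×3 = 9; A_bb = 3×1 = 3; aaB_ = 1×3 = 3; aabb = 1×1 = 1
Apply the phenotype rules: A_B_ (9) + A_bb (3) + aaB_ (3) → colored; aabb (1) → white
Phenotype counts (out of 16): 15 colored, 1 white
white: 1 out of 16 → fraction 1/16
Expected count = 1/16 × 208 = 13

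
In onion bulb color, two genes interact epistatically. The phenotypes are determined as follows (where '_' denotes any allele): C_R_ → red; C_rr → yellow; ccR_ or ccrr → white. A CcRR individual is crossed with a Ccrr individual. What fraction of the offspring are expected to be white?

Cross: CcRR × Ccrr — consider each gene separately:
C gene: Cc × Cc → 1 CC, 2 Cc, 1 cc → 3 C_ : 1 cc (out of 4)
R gene: RR × rr → 4 Rr → 4 R_ (out of 4)
Genotype classes (out of 4 × 4 = 16): C_R_ = 3×4 = 12; ccR_ = 1×4 = 4
Apply the phenotype rules: C_R_ (12) → red; ccR_ (4) → white
Phenotype counts (out of 16): 12 red, 4 white
white: 4 out of 16
Probability: 4/16 = 1/4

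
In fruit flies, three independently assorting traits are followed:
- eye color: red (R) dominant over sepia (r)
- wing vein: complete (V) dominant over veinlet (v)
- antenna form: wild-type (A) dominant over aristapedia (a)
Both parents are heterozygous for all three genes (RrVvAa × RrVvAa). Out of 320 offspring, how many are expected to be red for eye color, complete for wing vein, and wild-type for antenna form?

Trihybrid cross: RrVvAa × RrVvAa
Each trait segregates independently with a 3:1 phenotypic ratio, so each gene contributes 3/4 (dominant) or 1/4 (recessive).
Target: red (eye color), complete (wing vein), wild-type (antenna form)
Probability = product of independent per-trait probabilities
= 3/4 × 3/4 × 3/4 = 27/64
Expected count = 27/64 × 320 = 135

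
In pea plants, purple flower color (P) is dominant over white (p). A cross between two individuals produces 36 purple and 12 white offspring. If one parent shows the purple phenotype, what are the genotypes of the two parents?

Observed offspring: 36 purple, 12 white
The observed ratio simplifies to 3:1. White (pp) offspring appear, so each parent must contribute one p allele. The parent stated to show purple carries P, so it is Pp. The other parent is then either Pp or pp: Pp × pp would give a 1:1 split, whereas Pp × Pp gives 3:1 — matching the data. So both parents are heterozygous (Pp × Pp).
Parent genotypes: Pp × Pp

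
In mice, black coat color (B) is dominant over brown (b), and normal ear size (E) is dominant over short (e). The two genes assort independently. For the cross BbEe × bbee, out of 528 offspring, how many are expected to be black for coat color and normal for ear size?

Dihybrid cross BbEe × bbee — consider each gene separately:
coat color: Bb × bb → 2 Bb, 2 bb → 2 B_ : 2 bb (out of 4)
ear size: Ee × ee → 2 Ee, 2 ee → 2 E_ : 2 ee (out of 4)
Looking for: black (B_) and normal (E_)
P(black) = 2/4, P(normal) = 2/4
P(both) = 2/4 × 2/4 = 4/16 = 1/4
Expected count = 1/4 × 528 = 132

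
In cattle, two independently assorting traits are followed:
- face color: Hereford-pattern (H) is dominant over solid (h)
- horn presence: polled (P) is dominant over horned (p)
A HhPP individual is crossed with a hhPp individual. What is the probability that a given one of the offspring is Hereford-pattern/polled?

Dihybrid cross HhPP × hhPp — consider each gene separately:
face color: Hh × hh → 2 Hh, 2 hh → 2 H_ : 2 hh (out of 4)
horn presence: PP × Pp → 2 PP, 2 Pp → 4 P_ (out of 4)
Combine (counts out of 4 × 4 = 16): Hereford-pattern/polled (H_P_) = 2×4 = 8; solid/polled (hhP_) = 2×4 = 8
Phenotype counts (out of 16): 8 Hereford-pattern/polled, 8 solid/polled
Hereford-pattern/polled: 8 out of 16
Probability: 8/16 = 1/2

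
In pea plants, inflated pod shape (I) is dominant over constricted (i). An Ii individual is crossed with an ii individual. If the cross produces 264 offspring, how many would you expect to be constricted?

Punnett square for Ii × ii:
Offspring genotypes: 2 Ii, 2 ii
inflated: 2, constricted: 2
constricted: 2 out of 4 → fraction 1/2
Expected count = 1/2 × 264 = 132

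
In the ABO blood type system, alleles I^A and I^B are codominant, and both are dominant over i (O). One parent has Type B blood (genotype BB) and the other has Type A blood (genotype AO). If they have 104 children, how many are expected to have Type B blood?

Cross: BB × AO
Possible offspring genotypes: 2 AB, 2 BO
Blood type counts: 2 Type AB, 2 Type B
Probability of Type B: 2/4 = 1/2
Expected count = 1/2 × 104 = 52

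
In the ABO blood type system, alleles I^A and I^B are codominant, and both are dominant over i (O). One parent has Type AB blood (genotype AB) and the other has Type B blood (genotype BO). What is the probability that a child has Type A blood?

Cross: AB × BO
Possible offspring genotypes: 1 AB, 1 AO, 1 BB, 1 BO
Blood type counts: 1 Type AB, 1 Type A, 2 Type B
Probability of Type A: 1/4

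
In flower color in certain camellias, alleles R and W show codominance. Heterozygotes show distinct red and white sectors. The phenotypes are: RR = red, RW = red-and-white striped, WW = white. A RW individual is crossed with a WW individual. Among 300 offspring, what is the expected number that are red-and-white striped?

Punnett square for RW × WW:
Offspring genotypes: 2 RW, 2 WW
Phenotype counts: 2 red-and-white striped, 2 white
red-and-white striped: 2 out of 4 → fraction 1/2
Expected count = 1/2 × 300 = 150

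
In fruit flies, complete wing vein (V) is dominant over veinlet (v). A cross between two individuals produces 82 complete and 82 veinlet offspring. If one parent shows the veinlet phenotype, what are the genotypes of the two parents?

Observed offspring: 82 complete, 82 veinlet
The observed ratio simplifies to 1:1. One parent shows veinlet, so its genotype must be vv. A 1:1 offspring split requires the other parent to be heterozygous (Vv).
Parent genotypes: vv × Vv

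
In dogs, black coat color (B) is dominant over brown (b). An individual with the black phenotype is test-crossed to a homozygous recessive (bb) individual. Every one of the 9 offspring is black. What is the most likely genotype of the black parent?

Test cross: ? × bb
All offspring are black.
If the unknown parent were heterozygous (Bb), about half of 9 offspring would be brown; none are. The unknown parent is most likely homozygous dominant (BB).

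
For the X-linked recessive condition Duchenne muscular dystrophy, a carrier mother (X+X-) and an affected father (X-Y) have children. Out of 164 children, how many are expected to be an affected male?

Cross: X+X- × X-Y
Offspring: 1 X+X-, 1 X+Y, 1 X-X-, 1 X-Y
Probability of an affected male: 1/4
Expected count = 1/4 × 164 = 41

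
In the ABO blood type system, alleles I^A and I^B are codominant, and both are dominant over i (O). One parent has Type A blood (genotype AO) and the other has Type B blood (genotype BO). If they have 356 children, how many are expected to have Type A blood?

Cross: AO × BO
Possible offspring genotypes: 1 AB, 1 AO, 1 BO, 1 OO
Blood type counts: 1 Type AB, 1 Type A, 1 Type B, 1 Type O
Probability of Type A: 1/4
Expected count = 1/4 × 356 = 89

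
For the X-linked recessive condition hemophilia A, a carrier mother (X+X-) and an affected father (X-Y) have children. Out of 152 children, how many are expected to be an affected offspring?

Cross: X+X- × X-Y
Offspring: 1 X+X-, 1 X+Y, 1 X-X-, 1 X-Y
Probability of an affected offspring: 2/4 = 1/2
Expected count = 1/2 × 152 = 76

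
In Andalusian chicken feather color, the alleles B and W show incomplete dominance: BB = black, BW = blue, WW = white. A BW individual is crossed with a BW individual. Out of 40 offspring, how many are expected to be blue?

Punnett square for BW × BW:
Offspring genotypes: 1 BB, 2 BW, 1 WW
Phenotype counts: 1 black, 2 blue, 1 white
blue: 2 out of 4 → fraction 1/2
Expected count = 1/2 × 40 = 20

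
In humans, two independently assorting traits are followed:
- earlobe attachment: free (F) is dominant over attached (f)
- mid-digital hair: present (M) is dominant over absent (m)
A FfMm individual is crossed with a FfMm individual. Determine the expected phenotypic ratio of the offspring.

Dihybrid cross FfMm × FfMm — consider each gene separately:
earlobe attachment: Ff × Ff → 1 FF, 2 Ff, 1 ff → 3 F_ : 1 ff (out of 4)
mid-digital hair: Mm × Mm → 1 MM, 2 Mm, 1 mm → 3 M_ : 1 mm (out of 4)
Combine (counts out of 4 × 4 = 16): free/present (F_M_) = 3×3 = 9; free/absent (F_mm) = 3×1 = 3; attached/present (ffM_) = 1×3 = 3; attached/absent (ffmm) = 1×1 = 1
Phenotype counts (out of 16): 9 free/present, 3 free/absent, 3 attached/present, 1 attached/absent
Ratio: 9 free/present : 3 free/absent : 3 attached/present : 1 attached/absent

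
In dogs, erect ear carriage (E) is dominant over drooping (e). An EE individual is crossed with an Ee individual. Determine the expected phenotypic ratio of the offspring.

Punnett square for EE × Ee:
Offspring genotypes: 2 EE, 2 Ee
erect: 4, drooping: 0
Ratio: all erect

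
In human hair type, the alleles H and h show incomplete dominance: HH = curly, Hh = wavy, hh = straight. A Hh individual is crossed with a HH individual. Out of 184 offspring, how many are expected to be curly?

Punnett square for Hh × HH:
Offspring genotypes: 2 HH, 2 Hh
Phenotype counts: 2 curly, 2 wavy
curly: 2 out of 4 → fraction 1/2
Expected count = 1/2 × 184 = 92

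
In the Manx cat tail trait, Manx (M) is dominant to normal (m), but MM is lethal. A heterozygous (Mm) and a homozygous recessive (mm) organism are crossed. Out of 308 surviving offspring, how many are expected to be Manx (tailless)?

Cross: Mm × mm
Punnett square offspring (before lethality): 2 Mm, 2 mm
No MM offspring are produced in this cross.
Manx (tailless): 2 out of 4 → fraction 1/2
Expected count = 1/2 × 308 = 154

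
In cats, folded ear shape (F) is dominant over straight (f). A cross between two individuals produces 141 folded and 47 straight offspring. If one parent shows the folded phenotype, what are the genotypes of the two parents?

Observed offspring: 141 folded, 47 straight
The observed ratio simplifies to 3:1. Straight (ff) offspring appear, so each parent must contribute one f allele. The parent stated to show folded carries F, so it is Ff. The other parent is then either Ff or ff: Ff × ff would give a 1:1 split, whereas Ff × Ff gives 3:1 — matching the data. So both parents are heterozygous (Ff × Ff).
Parent genotypes: Ff × Ff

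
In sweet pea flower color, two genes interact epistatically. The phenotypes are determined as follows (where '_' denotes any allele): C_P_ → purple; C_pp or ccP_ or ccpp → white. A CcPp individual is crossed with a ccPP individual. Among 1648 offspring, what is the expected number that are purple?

Cross: CcPp × ccPP — consider each gene separately:
C gene: Cc × cc → 2 Cc, 2 cc → 2 C_ : 2 cc (out of 4)
P gene: Pp × PP → 2 PP, 2 Pp → 4 P_ (out of 4)
Genotype classes (out of 4 × 4 = 16): C_P_ = 2×4 = 8; ccP_ = 2×4 = 8
Apply the phenotype rules: C_P_ (8) → purple; ccP_ (8) → white
Phenotype counts (out of 16): 8 purple, 8 white
purple: 8 out of 16 → fraction 1/2
Expected count = 1/2 × 1648 = 824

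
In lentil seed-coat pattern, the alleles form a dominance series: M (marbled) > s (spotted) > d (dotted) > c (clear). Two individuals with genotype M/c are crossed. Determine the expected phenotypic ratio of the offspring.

Cross: M/c × M/c
Allele dominance: M > s > d > c
Offspring genotypes: 1 M/M, 2 M/c, 1 c/c
Phenotype counts: 3 marbled, 1 clear
Ratio: 3 marbled : 1 clear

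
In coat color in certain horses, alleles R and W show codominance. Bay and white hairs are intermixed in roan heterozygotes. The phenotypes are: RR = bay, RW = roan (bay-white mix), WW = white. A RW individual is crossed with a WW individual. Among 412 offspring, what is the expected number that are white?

Punnett square for RW × WW:
Offspring genotypes: 2 RW, 2 WW
Phenotype counts: 2 roan (bay-white mix), 2 white
white: 2 out of 4 → fraction 1/2
Expected count = 1/2 × 412 = 206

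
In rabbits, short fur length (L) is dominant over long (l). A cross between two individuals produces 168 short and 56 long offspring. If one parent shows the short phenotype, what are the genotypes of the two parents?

Observed offspring: 168 short, 56 long
The observed ratio simplifies to 3:1. Long (ll) offspring appear, so each parent must contribute one l allele. The parent stated to show short carries L, so it is Ll. The other parent is then either Ll or ll: Ll × ll would give a 1:1 split, whereas Ll × Ll gives 3:1 — matching the data. So both parents are heterozygous (Ll × Ll).
Parent genotypes: Ll × Ll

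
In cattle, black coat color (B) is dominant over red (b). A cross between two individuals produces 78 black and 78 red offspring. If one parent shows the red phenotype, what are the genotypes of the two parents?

Observed offspring: 78 black, 78 red
The observed ratio simplifies to 1:1. One parent shows red, so its genotype must be bb. A 1:1 offspring split requires the other parent to be heterozygous (Bb).
Parent genotypes: bb × Bb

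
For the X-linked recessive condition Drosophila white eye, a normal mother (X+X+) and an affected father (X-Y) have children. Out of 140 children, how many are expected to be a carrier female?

Cross: X+X+ × X-Y
Offspring: 2 X+X-, 2 X+Y
Probability of a carrier female: 2/4 = 1/2
Expected count = 1/2 × 140 = 70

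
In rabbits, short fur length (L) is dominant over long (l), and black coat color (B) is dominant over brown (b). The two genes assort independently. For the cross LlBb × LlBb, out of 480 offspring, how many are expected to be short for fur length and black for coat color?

Dihybrid cross LlBb × LlBb — consider each gene separately:
fur length: Ll × Ll → 1 LL, 2 Ll, 1 ll → 3 L_ : 1 ll (out of 4)
coat color: Bb × Bb → 1 BB, 2 Bb, 1 bb → 3 B_ : 1 bb (out of 4)
Looking for: short (L_) and black (B_)
P(short) = 3/4, P(black) = 3/4
P(both) = 3/4 × 3/4 = 9/16
Expected count = 9/16 × 480 = 270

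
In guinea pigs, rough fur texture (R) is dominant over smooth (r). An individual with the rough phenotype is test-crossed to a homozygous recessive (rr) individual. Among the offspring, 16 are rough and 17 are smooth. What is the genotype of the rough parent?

Test cross: ? × rr
Offspring: 16 rough, 17 smooth — approximately 1:1.
A 1:1 ratio in a test cross indicates the unknown parent is heterozygous (Rr).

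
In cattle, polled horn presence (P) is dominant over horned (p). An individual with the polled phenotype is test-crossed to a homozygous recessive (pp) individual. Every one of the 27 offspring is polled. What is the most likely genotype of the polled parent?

Test cross: ? × pp
All offspring are polled.
If the unknown parent were heterozygous (Pp), about half of 27 offspring would be horned; none are. The unknown parent is most likely homozygous dominant (PP).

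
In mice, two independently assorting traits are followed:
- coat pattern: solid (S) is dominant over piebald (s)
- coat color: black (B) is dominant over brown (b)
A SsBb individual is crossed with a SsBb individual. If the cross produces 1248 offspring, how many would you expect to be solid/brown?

Dihybrid cross SsBb × SsBb — consider each gene separately:
coat pattern: Ss × Ss → 1 SS, 2 Ss, 1 ss → 3 S_ : 1 ss (out of 4)
coat color: Bb × Bb → 1 BB, 2 Bb, 1 bb → 3 B_ : 1 bb (out of 4)
Combine (counts out of 4 × 4 = 16): solid/black (S_B_) = 3×3 = 9; solid/brown (S_bb) = 3×1 = 3; piebald/black (ssB_) = 1×3 = 3; piebald/brown (ssbb) = 1×1 = 1
Phenotype counts (out of 16): 9 solid/black, 3 solid/brown, 3 piebald/black, 1 piebald/brown
solid/brown: 3 out of 16 → fraction 3/16
Expected count = 3/16 × 1248 = 234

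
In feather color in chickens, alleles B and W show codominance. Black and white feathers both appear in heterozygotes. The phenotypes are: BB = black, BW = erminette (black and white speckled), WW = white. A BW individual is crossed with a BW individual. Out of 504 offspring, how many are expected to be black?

Punnett square for BW × BW:
Offspring genotypes: 1 BB, 2 BW, 1 WW
Phenotype counts: 1 black, 2 erminette (black and white speckled), 1 white
black: 1 out of 4 → fraction 1/4
Expected count = 1/4 × 504 = 126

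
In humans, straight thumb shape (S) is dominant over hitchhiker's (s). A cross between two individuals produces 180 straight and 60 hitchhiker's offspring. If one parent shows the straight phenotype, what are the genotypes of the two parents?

Observed offspring: 180 straight, 60 hitchhiker's
The observed ratio simplifies to 3:1. Hitchhiker's (ss) offspring appear, so each parent must contribute one s allele. The parent stated to show straight carries S, so it is Ss. The other parent is then either Ss or ss: Ss × ss would give a 1:1 split, whereas Ss × Ss gives 3:1 — matching the data. So both parents are heterozygous (Ss × Ss).
Parent genotypes: Ss × Ss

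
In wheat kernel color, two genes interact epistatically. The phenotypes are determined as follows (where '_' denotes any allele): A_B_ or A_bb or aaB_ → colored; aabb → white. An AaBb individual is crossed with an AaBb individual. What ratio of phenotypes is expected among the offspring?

Cross: AaBb × AaBb — consider each gene separately:
A gene: Aa × Aa → 1 AA, 2 Aa, 1 aa → 3 A_ : 1 aa (out of 4)
B gene: Bb × Bb → 1 BB, 2 Bb, 1 bb → 3 B_ : 1 bb (out of 4)
Genotype classes (out of 4 × 4 = 16): A_B_ = 3×3 = 9; A_bb = 3×1 = 3; aaB_ = 1×3 = 3; aabb = 1×1 = 1
Apply the phenotype rules: A_B_ (9) + A_bb (3) + aaB_ (3) → colored; aabb (1) → white
Phenotype counts (out of 16): 15 colored, 1 white
Ratio: 15 colored : 1 white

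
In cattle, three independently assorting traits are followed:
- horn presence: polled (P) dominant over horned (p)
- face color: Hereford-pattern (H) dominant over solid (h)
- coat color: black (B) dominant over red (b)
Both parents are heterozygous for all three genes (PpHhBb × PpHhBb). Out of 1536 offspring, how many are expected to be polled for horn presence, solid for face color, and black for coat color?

Trihybrid cross: PpHhBb × PpHhBb
Each trait segregates independently with a 3:1 phenotypic ratio, so each gene contributes 3/4 (dominant) or 1/4 (recessive).
Target: polled (horn presence), solid (face color), black (coat color)
Probability = product of independent per-trait probabilities
= 3/4 × 1/4 × 3/4 = 9/64
Expected count = 9/64 × 1536 = 216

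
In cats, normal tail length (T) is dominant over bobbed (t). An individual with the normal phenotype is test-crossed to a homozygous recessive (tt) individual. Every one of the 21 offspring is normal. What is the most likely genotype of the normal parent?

Test cross: ? × tt
All offspring are normal.
If the unknown parent were heterozygous (Tt), about half of 21 offspring would be bobbed; none are. The unknown parent is most likely homozygous dominant (TT).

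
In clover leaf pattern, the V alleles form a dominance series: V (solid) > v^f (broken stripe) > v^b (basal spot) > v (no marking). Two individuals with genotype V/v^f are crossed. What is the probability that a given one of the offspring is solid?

Cross: V/v^f × V/v^f
Allele dominance: V > v^f > v^b > v
Offspring genotypes: 1 V/V, 2 V/v^f, 1 v^f/v^f
Phenotype counts: 3 solid, 1 broken stripe
solid: 3 out of 4
Probability: 3/4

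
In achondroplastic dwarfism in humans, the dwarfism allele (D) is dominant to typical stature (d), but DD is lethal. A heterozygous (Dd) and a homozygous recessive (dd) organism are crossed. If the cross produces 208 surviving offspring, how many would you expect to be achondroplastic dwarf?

Cross: Dd × dd
Punnett square offspring (before lethality): 2 Dd, 2 dd
No DD offspring are produced in this cross.
achondroplastic dwarf: 2 out of 4 → fraction 1/2
Expected count = 1/2 × 208 = 104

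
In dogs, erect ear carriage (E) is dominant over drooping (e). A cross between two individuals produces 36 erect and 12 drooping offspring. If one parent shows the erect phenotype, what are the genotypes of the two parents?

Observed offspring: 36 erect, 12 drooping
The observed ratio simplifies to 3:1. Drooping (ee) offspring appear, so each parent must contribute one e allele. The parent stated to show erect carries E, so it is Ee. The other parent is then either Ee or ee: Ee × ee would give a 1:1 split, whereas Ee × Ee gives 3:1 — matching the data. So both parents are heterozygous (Ee × Ee).
Parent genotypes: Ee × Ee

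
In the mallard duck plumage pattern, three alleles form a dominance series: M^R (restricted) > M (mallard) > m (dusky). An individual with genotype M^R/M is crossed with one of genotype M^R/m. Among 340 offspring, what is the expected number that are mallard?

Cross: M^R/M × M^R/m
Allele dominance: M^R > M > m
Offspring genotypes: 1 M^R/M^R, 1 M^R/m, 1 M^R/M, 1 M/m
Phenotype counts: 3 restricted, 1 mallard
mallard: 1 out of 4 → fraction 1/4
Expected count = 1/4 × 340 = 85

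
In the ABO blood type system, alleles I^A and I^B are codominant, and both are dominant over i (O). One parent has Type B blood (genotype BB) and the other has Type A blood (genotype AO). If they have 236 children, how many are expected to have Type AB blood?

Cross: BB × AO
Possible offspring genotypes: 2 AB, 2 BO
Blood type counts: 2 Type AB, 2 Type B
Probability of Type AB: 2/4 = 1/2
Expected count = 1/2 × 236 = 118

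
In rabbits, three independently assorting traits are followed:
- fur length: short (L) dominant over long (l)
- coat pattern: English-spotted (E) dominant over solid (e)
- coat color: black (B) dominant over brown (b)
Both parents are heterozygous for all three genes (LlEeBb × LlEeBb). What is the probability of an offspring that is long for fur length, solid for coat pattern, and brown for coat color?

Trihybrid cross: LlEeBb × LlEeBb
Each trait segregates independently with a 3:1 phenotypic ratio, so each gene contributes 3/4 (dominant) or 1/4 (recessive).
Target: long (fur length), solid (coat pattern), brown (coat color)
Probability = product of independent per-trait probabilities
= 1/4 × 1/4 × 1/4 = 1/64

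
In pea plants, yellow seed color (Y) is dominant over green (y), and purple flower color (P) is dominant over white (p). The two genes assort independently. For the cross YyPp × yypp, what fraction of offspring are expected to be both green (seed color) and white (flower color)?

Dihybrid cross YyPp × yypp — consider each gene separately:
seed color: Yy × yy → 2 Yy, 2 yy → 2 Y_ : 2 yy (out of 4)
flower color: Pp × pp → 2 Pp, 2 pp → 2 P_ : 2 pp (out of 4)
Looking for: green (yy) and white (pp)
P(green) = 2/4, P(white) = 2/4
P(both) = 2/4 × 2/4 = 4/16 = 1/4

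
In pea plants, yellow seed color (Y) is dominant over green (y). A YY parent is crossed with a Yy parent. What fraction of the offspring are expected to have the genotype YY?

Punnett square for YY × Yy:
Offspring genotypes: 2 YY, 2 Yy
Total offspring: 4
Count with target: 2
Probability: 2/4 = 1/2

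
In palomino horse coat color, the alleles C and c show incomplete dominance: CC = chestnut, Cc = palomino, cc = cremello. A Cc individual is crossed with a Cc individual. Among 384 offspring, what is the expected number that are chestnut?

Punnett square for Cc × Cc:
Offspring genotypes: 1 CC, 2 Cc, 1 cc
Phenotype counts: 1 chestnut, 2 palomino, 1 cremello
chestnut: 1 out of 4 → fraction 1/4
Expected count = 1/4 × 384 = 96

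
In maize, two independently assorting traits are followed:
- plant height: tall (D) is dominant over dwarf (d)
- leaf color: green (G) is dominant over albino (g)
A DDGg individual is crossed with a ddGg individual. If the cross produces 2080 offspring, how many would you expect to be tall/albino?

Dihybrid cross DDGg × ddGg — consider each gene separately:
plant height: DD × dd → 4 Dd → 4 D_ (out of 4)
leaf color: Gg × Gg → 1 GG, 2 Gg, 1 gg → 3 G_ : 1 gg (out of 4)
Combine (counts out of 4 × 4 = 16): tall/green (D_G_) = 4×3 = 12; tall/albino (D_gg) = 4×1 = 4
Phenotype counts (out of 16): 12 tall/green, 4 tall/albino
tall/albino: 4 out of 16 → fraction 1/4
Expected count = 1/4 × 2080 = 520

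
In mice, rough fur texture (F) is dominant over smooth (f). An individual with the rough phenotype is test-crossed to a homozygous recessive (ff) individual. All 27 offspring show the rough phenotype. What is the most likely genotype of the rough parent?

Test cross: ? × ff
All offspring are rough.
If the unknown parent were heterozygous (Ff), about half of 27 offspring would be smooth; none are. The unknown parent is most likely homozygous dominant (FF).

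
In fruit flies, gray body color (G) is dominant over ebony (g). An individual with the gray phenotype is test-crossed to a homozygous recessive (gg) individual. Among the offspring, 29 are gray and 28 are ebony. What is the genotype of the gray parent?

Test cross: ? × gg
Offspring: 29 gray, 28 ebony — approximately 1:1.
A 1:1 ratio in a test cross indicates the unknown parent is heterozygous (Gg).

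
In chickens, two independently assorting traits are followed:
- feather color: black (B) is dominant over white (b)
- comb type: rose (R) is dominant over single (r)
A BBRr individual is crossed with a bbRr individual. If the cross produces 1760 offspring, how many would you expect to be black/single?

Dihybrid cross BBRr × bbRr — consider each gene separately:
feather color: BB × bb → 4 Bb → 4 B_ (out of 4)
comb type: Rr × Rr → 1 RR, 2 Rr, 1 rr → 3 R_ : 1 rr (out of 4)
Combine (counts out of 4 × 4 = 16): black/rose (B_R_) = 4×3 = 12; black/single (B_rr) = 4×1 = 4
Phenotype counts (out of 16): 12 black/rose, 4 black/single
black/single: 4 out of 16 → fraction 1/4
Expected count = 1/4 × 1760 = 440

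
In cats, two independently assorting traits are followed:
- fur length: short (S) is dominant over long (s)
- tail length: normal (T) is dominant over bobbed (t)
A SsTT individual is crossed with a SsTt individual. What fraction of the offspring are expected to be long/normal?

Dihybrid cross SsTT × SsTt — consider each gene separately:
fur length: Ss × Ss → 1 SS, 2 Ss, 1 ss → 3 S_ : 1 ss (out of 4)
tail length: TT × Tt → 2 TT, 2 Tt → 4 T_ (out of 4)
Combine (counts out of 4 × 4 = 16): short/normal (S_T_) = 3×4 = 12; long/normal (ssT_) = 1×4 = 4
Phenotype counts (out of 16): 12 short/normal, 4 long/normal
long/normal: 4 out of 16
Probability: 4/16 = 1/4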